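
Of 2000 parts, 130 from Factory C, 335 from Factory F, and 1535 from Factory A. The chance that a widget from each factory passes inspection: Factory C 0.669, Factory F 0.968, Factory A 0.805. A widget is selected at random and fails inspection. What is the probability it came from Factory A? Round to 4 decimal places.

0.8478

Taking complements, P(nonconforming | each) = Factory C 0.331, Factory F 0.032, Factory A 0.195.
Unnormalized posteriors (prior × likelihood):
  Factory C: 0.065 × 0.331 = 0.021515
  Factory F: 0.1675 × 0.032 = 0.00536
  Factory A: 0.7675 × 0.195 = 0.1496625
Sum = 0.1765375.
P(Factory A | evidence) = 0.1496625 / 0.1765375 ≈ 0.8478.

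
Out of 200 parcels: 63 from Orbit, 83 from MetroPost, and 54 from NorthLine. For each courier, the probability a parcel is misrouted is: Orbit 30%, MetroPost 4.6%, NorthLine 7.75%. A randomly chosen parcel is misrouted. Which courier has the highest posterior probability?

Prior × likelihood for each hypothesis:
  Orbit: 0.315 × 0.3 = 0.0945
  MetroPost: 0.415 × 0.046 = 0.01909
  NorthLine: 0.27 × 0.0775 = 0.020925
Normalizing constant = 0.134515.
Largest term belongs to Orbit, so Orbit is most probable.

Orbit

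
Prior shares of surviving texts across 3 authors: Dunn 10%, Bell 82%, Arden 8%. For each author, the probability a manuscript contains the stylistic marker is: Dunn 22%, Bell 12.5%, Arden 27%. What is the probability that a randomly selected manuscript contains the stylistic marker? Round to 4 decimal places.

Unnormalized posteriors (prior × likelihood):
  Dunn: 0.1 × 0.22 = 0.022
  Bell: 0.82 × 0.125 = 0.1025
  Arden: 0.08 × 0.27 = 0.0216
P(marker) = 0.022 + 0.1025 + 0.0216 = 0.1461 → 0.1461.

0.1461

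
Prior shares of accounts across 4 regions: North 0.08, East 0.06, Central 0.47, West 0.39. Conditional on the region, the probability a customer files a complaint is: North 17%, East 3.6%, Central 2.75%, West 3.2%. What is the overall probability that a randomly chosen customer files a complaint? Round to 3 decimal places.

Prior × likelihood for each hypothesis:
  North: 0.08 × 0.17 = 0.0136
  East: 0.06 × 0.036 = 0.00216
  Central: 0.47 × 0.0275 = 0.012925
  West: 0.39 × 0.032 = 0.01248
P(complaint) = 0.0136 + 0.00216 + 0.012925 + 0.01248 = 0.041165 → 0.041.

0.041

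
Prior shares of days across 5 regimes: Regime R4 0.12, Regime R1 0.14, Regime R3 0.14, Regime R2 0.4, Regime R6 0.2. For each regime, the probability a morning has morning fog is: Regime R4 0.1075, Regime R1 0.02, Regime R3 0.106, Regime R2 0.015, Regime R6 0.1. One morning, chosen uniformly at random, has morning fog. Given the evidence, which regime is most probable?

By Bayes' rule, posterior ∝ prior × likelihood:
  Regime R4: 0.12 × 0.1075 = 0.0129
  Regime R1: 0.14 × 0.02 = 0.0028
  Regime R3: 0.14 × 0.106 = 0.01484
  Regime R2: 0.4 × 0.015 = 0.006
  Regime R6: 0.2 × 0.1 = 0.02
Total = 0.05654.
Largest term belongs to Regime R6, so Regime R6 is most probable.

Regime R6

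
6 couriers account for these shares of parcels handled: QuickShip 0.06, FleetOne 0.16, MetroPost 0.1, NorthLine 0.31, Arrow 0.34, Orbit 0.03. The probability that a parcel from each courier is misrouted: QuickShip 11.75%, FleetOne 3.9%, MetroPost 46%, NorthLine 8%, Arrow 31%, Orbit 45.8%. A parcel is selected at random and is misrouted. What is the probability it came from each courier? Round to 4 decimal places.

QuickShip 0.0347, FleetOne 0.0307, MetroPost 0.2263, NorthLine 0.1220, Arrow 0.5186, Orbit 0.0676

Compute prior × likelihood for every hypothesis:
  QuickShip: 0.06 × 0.1175 = 0.00705
  FleetOne: 0.16 × 0.039 = 0.00624
  MetroPost: 0.1 × 0.46 = 0.046
  NorthLine: 0.31 × 0.08 = 0.0248
  Arrow: 0.34 × 0.31 = 0.1054
  Orbit: 0.03 × 0.458 = 0.01374
Total = 0.20323.
P(QuickShip | misrouted) = 0.00705/0.20323 ≈ 0.0347
P(FleetOne | misrouted) = 0.00624/0.20323 ≈ 0.0307
P(MetroPost | misrouted) = 0.046/0.20323 ≈ 0.2263
P(NorthLine | misrouted) = 0.0248/0.20323 ≈ 0.1220
P(Arrow | misrouted) = 0.1054/0.20323 ≈ 0.5186
P(Orbit | misrouted) = 0.01374/0.20323 ≈ 0.0676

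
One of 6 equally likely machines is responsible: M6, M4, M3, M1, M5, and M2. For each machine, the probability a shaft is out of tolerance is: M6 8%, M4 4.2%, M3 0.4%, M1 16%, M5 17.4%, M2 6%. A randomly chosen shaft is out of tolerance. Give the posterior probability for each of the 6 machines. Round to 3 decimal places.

With a uniform prior (1/6 each), posterior ∝ likelihood:
  M6: 0.08
  M4: 0.042
  M3: 0.004
  M1: 0.16
  M5: 0.174
  M2: 0.06
Normalizing constant = 0.52.
P(M6 | oversize) = 0.08/0.52 ≈ 0.154
P(M4 | oversize) = 0.042/0.52 ≈ 0.081
P(M3 | oversize) = 0.004/0.52 ≈ 0.008
P(M1 | oversize) = 0.16/0.52 ≈ 0.308
P(M5 | oversize) = 0.174/0.52 ≈ 0.335
P(M2 | oversize) = 0.06/0.52 ≈ 0.115
(Check: 0.154+0.081+0.008+0.308+0.335+0.115 = 1.001.)

M6 0.154, M4 0.081, M3 0.008, M1 0.308, M5 0.335, M2 0.115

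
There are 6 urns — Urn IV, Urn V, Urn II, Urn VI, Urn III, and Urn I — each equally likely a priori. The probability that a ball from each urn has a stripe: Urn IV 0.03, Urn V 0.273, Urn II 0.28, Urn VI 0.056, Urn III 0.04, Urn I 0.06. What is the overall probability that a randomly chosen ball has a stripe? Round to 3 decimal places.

With a uniform prior (1/6 each), posterior ∝ likelihood:
  Urn IV: 0.03
  Urn V: 0.273
  Urn II: 0.28
  Urn VI: 0.056
  Urn III: 0.04
  Urn I: 0.06
P(striped) = (1/6) × (0.03 + 0.273 + 0.28 + 0.056 + 0.04 + 0.06) = 0.739/6 ≈ 0.123.

0.123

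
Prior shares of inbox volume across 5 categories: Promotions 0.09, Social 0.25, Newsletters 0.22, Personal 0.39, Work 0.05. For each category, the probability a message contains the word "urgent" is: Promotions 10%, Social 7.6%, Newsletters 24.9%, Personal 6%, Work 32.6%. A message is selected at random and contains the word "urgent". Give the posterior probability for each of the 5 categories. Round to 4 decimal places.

Compute prior × likelihood for every hypothesis:
  Promotions: 0.09 × 0.1 = 0.009
  Social: 0.25 × 0.076 = 0.019
  Newsletters: 0.22 × 0.249 = 0.05478
  Personal: 0.39 × 0.06 = 0.0234
  Work: 0.05 × 0.326 = 0.0163
Sum = 0.12248.
P(Promotions | urgent-flag) = 0.009/0.12248 ≈ 0.0735
P(Social | urgent-flag) = 0.019/0.12248 ≈ 0.1551
P(Newsletters | urgent-flag) = 0.05478/0.12248 ≈ 0.4473
P(Personal | urgent-flag) = 0.0234/0.12248 ≈ 0.1911
P(Work | urgent-flag) = 0.0163/0.12248 ≈ 0.1331

Promotions 0.0735, Social 0.1551, Newsletters 0.4473, Personal 0.1911, Work 0.1331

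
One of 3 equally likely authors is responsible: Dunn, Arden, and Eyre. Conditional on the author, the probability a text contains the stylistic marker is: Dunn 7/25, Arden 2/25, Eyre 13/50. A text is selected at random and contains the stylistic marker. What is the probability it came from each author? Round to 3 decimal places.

Dunn 0.452, Arden 0.129, Eyre 0.419

Since the prior is uniform, the posterior is proportional to the likelihood:
  Dunn: 0.28
  Arden: 0.08
  Eyre: 0.26
Sum = 0.62.
P(Dunn | marker) = 0.28/0.62 ≈ 0.452
P(Arden | marker) = 0.08/0.62 ≈ 0.129
P(Eyre | marker) = 0.26/0.62 ≈ 0.419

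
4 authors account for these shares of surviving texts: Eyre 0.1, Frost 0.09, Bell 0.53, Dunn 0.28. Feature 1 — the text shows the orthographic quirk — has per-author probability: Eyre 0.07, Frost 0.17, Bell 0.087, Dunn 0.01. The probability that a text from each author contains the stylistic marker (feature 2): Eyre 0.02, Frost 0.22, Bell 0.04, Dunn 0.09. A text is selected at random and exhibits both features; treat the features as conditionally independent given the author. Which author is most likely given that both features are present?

Unnormalized posteriors (prior × likelihood):
  Eyre: 0.1 × 0.07 × 0.02 = 0.00014
  Frost: 0.09 × 0.17 × 0.22 = 0.003366
  Bell: 0.53 × 0.087 × 0.04 = 0.0018444
  Dunn: 0.28 × 0.01 × 0.09 = 0.000252
Sum = 0.0056024.
Largest term belongs to Frost, so Frost is most probable.

Frost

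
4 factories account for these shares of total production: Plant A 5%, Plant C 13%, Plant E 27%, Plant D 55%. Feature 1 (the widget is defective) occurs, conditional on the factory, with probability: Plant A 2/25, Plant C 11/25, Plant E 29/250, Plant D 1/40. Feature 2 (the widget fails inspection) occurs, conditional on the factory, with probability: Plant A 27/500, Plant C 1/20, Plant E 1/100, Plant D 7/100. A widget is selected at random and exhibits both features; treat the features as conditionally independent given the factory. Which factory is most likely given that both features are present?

Prior × likelihood for each hypothesis:
  Plant A: 0.05 × 0.08 × 0.054 = 0.000216
  Plant C: 0.13 × 0.44 × 0.05 = 0.00286
  Plant E: 0.27 × 0.116 × 0.01 = 0.0003132
  Plant D: 0.55 × 0.025 × 0.07 = 0.0009625
Total = 0.0043517.
Largest term belongs to Plant C, so Plant C is most probable.

Plant C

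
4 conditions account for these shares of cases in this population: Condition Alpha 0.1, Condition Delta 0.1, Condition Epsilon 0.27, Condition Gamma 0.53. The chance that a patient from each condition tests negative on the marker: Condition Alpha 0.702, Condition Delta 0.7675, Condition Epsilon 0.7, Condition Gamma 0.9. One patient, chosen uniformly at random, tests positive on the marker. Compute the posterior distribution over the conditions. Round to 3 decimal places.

Taking complements, P(marker-positive | each) = Condition Alpha 0.298, Condition Delta 0.2325, Condition Epsilon 0.3, Condition Gamma 0.1.
Unnormalized posteriors (prior × likelihood):
  Condition Alpha: 0.1 × 0.298 = 0.0298
  Condition Delta: 0.1 × 0.2325 = 0.02325
  Condition Epsilon: 0.27 × 0.3 = 0.081
  Condition Gamma: 0.53 × 0.1 = 0.053
Sum = 0.18705.
P(Condition Alpha | marker-positive) = 0.0298/0.18705 ≈ 0.159
P(Condition Delta | marker-positive) = 0.02325/0.18705 ≈ 0.124
P(Condition Epsilon | marker-positive) = 0.081/0.18705 ≈ 0.433
P(Condition Gamma | marker-positive) = 0.053/0.18705 ≈ 0.283

Condition Alpha 0.159, Condition Delta 0.124, Condition Epsilon 0.433, Condition Gamma 0.283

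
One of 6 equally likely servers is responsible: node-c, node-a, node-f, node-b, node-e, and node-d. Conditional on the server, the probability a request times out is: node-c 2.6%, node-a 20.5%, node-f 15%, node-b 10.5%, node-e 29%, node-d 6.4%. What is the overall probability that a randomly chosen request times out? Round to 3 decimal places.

Since the prior is uniform, the posterior is proportional to the likelihood:
  node-c: 0.026
  node-a: 0.205
  node-f: 0.15
  node-b: 0.105
  node-e: 0.29
  node-d: 0.064
P(timeout) = (1/6) × (0.026 + 0.205 + 0.15 + 0.105 + 0.29 + 0.064) = 0.84/6 ≈ 0.140.

0.140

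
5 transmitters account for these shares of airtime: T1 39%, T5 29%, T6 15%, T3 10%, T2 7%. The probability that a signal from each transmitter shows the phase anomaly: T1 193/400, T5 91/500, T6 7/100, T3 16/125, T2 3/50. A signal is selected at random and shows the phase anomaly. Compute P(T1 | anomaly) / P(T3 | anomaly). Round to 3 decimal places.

Unnormalized posteriors (prior × likelihood):
  T1: 0.39 × 0.4825 = 0.188175
  T5: 0.29 × 0.182 = 0.05278
  T6: 0.15 × 0.07 = 0.0105
  T3: 0.1 × 0.128 = 0.0128
  T2: 0.07 × 0.06 = 0.0042
Sum = 0.268455.
The ratio is 0.188175 / 0.0128 (the normalizer cancels) = 14.701.

14.701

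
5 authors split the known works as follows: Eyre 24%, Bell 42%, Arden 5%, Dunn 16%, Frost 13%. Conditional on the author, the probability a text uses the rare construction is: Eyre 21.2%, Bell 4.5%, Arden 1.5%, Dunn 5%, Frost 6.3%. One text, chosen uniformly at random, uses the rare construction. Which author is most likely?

Eyre

Unnormalized posteriors (prior × likelihood):
  Eyre: 0.24 × 0.212 = 0.05088
  Bell: 0.42 × 0.045 = 0.0189
  Arden: 0.05 × 0.015 = 0.00075
  Dunn: 0.16 × 0.05 = 0.008
  Frost: 0.13 × 0.063 = 0.00819
Total = 0.08672.
Largest term belongs to Eyre, so Eyre is most probable.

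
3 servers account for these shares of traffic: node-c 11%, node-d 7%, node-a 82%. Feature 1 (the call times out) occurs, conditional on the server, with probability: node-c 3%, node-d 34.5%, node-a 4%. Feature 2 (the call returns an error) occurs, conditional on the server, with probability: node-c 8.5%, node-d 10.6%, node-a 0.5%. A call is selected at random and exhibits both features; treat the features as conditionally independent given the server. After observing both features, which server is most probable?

Prior × likelihood for each hypothesis:
  node-c: 0.11 × 0.03 × 0.085 = 0.0002805
  node-d: 0.07 × 0.345 × 0.106 = 0.0025599
  node-a: 0.82 × 0.04 × 0.005 = 0.000164
Sum = 0.0030044.
Largest term belongs to node-d, so node-d is most probable.

node-d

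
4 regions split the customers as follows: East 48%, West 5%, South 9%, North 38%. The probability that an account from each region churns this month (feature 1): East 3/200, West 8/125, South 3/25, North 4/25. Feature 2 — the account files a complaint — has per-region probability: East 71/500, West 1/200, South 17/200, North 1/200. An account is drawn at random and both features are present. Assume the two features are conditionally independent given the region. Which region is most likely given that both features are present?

Compute prior × likelihood for every hypothesis:
  East: 0.48 × 0.015 × 0.142 = 0.0010224
  West: 0.05 × 0.064 × 0.005 = 0.000016
  South: 0.09 × 0.12 × 0.085 = 0.000918
  North: 0.38 × 0.16 × 0.005 = 0.000304
Sum = 0.0022604.
Largest term belongs to East, so East is most probable.

East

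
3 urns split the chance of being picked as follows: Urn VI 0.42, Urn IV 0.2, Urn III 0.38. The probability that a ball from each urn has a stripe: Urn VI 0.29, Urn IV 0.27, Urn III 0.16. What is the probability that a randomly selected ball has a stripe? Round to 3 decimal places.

0.237

Compute prior × likelihood for every hypothesis:
  Urn VI: 0.42 × 0.29 = 0.1218
  Urn IV: 0.2 × 0.27 = 0.054
  Urn III: 0.38 × 0.16 = 0.0608
P(striped) = 0.1218 + 0.054 + 0.0608 = 0.2366 → 0.237.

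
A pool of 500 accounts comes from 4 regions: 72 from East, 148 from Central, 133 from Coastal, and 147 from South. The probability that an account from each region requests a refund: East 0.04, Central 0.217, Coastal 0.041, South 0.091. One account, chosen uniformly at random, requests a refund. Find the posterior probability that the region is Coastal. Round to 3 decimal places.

0.101

Compute prior × likelihood for every hypothesis:
  East: 0.144 × 0.04 = 0.00576
  Central: 0.296 × 0.217 = 0.064232
  Coastal: 0.266 × 0.041 = 0.010906
  South: 0.294 × 0.091 = 0.026754
Normalizing constant = 0.107652.
P(Coastal | evidence) = 0.010906 / 0.107652 ≈ 0.101.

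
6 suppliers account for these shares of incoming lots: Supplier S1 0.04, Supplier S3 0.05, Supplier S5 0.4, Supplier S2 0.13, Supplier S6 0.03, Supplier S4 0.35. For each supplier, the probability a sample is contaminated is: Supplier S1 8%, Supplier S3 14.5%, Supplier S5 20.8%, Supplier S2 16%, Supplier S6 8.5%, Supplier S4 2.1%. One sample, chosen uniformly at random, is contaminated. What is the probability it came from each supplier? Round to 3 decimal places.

Prior × likelihood for each hypothesis:
  Supplier S1: 0.04 × 0.08 = 0.0032
  Supplier S3: 0.05 × 0.145 = 0.00725
  Supplier S5: 0.4 × 0.208 = 0.0832
  Supplier S2: 0.13 × 0.16 = 0.0208
  Supplier S6: 0.03 × 0.085 = 0.00255
  Supplier S4: 0.35 × 0.021 = 0.00735
Sum = 0.12435.
P(Supplier S1 | contaminated) = 0.0032/0.12435 ≈ 0.026
P(Supplier S3 | contaminated) = 0.00725/0.12435 ≈ 0.058
P(Supplier S5 | contaminated) = 0.0832/0.12435 ≈ 0.669
P(Supplier S2 | contaminated) = 0.0208/0.12435 ≈ 0.167
P(Supplier S6 | contaminated) = 0.00255/0.12435 ≈ 0.021
P(Supplier S4 | contaminated) = 0.00735/0.12435 ≈ 0.059

Supplier S1 0.026, Supplier S3 0.058, Supplier S5 0.669, Supplier S2 0.167, Supplier S6 0.021, Supplier S4 0.059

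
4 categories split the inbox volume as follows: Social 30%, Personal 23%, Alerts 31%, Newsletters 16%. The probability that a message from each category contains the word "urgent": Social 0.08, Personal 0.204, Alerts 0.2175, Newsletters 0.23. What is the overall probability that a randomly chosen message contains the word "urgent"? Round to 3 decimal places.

Compute prior × likelihood for every hypothesis:
  Social: 0.3 × 0.08 = 0.024
  Personal: 0.23 × 0.204 = 0.04692
  Alerts: 0.31 × 0.2175 = 0.067425
  Newsletters: 0.16 × 0.23 = 0.0368
P(urgent-flag) = 0.024 + 0.04692 + 0.067425 + 0.0368 = 0.175145 → 0.175.

0.175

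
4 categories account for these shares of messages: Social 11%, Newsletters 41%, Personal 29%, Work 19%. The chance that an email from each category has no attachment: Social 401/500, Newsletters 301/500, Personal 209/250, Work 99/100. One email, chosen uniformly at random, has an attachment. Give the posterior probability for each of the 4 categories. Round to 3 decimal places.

Taking complements, P(attachment | each) = Social 0.198, Newsletters 0.398, Personal 0.164, Work 0.01.
Compute prior × likelihood for every hypothesis:
  Social: 0.11 × 0.198 = 0.02178
  Newsletters: 0.41 × 0.398 = 0.16318
  Personal: 0.29 × 0.164 = 0.04756
  Work: 0.19 × 0.01 = 0.0019
Normalizing constant = 0.23442.
P(Social | attachment) = 0.02178/0.23442 ≈ 0.093
P(Newsletters | attachment) = 0.16318/0.23442 ≈ 0.696
P(Personal | attachment) = 0.04756/0.23442 ≈ 0.203
P(Work | attachment) = 0.0019/0.23442 ≈ 0.008
(Check: 0.093+0.696+0.203+0.008 = 1.000.)

Social 0.093, Newsletters 0.696, Personal 0.203, Work 0.008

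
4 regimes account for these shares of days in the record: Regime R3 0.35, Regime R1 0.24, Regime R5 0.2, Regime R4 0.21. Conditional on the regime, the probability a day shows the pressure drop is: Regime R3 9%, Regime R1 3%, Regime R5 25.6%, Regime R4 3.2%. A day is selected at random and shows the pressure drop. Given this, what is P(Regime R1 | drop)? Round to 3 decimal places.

0.075

By Bayes' rule, posterior ∝ prior × likelihood:
  Regime R3: 0.35 × 0.09 = 0.0315
  Regime R1: 0.24 × 0.03 = 0.0072
  Regime R5: 0.2 × 0.256 = 0.0512
  Regime R4: 0.21 × 0.032 = 0.00672
Sum = 0.09662.
P(Regime R1 | evidence) = 0.0072 / 0.09662 ≈ 0.075.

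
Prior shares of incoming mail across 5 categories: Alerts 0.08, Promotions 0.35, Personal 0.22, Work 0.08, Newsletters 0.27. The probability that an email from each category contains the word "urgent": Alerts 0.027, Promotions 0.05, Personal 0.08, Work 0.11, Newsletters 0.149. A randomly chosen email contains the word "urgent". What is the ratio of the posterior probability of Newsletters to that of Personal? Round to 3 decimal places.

2.286

Prior × likelihood for each hypothesis:
  Alerts: 0.08 × 0.027 = 0.00216
  Promotions: 0.35 × 0.05 = 0.0175
  Personal: 0.22 × 0.08 = 0.0176
  Work: 0.08 × 0.11 = 0.0088
  Newsletters: 0.27 × 0.149 = 0.04023
Sum = 0.08629.
The ratio is 0.04023 / 0.0176 (the normalizer cancels) = 2.286.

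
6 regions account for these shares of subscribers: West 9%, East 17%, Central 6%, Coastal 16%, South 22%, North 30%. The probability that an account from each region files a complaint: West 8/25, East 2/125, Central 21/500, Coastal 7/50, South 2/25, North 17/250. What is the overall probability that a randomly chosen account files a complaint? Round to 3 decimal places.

Prior × likelihood for each hypothesis:
  West: 0.09 × 0.32 = 0.0288
  East: 0.17 × 0.016 = 0.00272
  Central: 0.06 × 0.042 = 0.00252
  Coastal: 0.16 × 0.14 = 0.0224
  South: 0.22 × 0.08 = 0.0176
  North: 0.3 × 0.068 = 0.0204
P(complaint) = 0.0288 + 0.00272 + 0.00252 + 0.0224 + 0.0176 + 0.0204 = 0.09444 → 0.094.

0.094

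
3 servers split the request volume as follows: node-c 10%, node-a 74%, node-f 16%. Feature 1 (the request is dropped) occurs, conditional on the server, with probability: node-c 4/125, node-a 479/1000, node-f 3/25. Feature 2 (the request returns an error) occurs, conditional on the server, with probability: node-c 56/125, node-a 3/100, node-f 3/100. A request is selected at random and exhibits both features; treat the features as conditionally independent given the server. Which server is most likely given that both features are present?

node-a

By Bayes' rule, posterior ∝ prior × likelihood:
  node-c: 0.1 × 0.032 × 0.448 = 0.0014336
  node-a: 0.74 × 0.479 × 0.03 = 0.0106338
  node-f: 0.16 × 0.12 × 0.03 = 0.000576
Normalizing constant = 0.0126434.
Largest term belongs to node-a, so node-a is most probable.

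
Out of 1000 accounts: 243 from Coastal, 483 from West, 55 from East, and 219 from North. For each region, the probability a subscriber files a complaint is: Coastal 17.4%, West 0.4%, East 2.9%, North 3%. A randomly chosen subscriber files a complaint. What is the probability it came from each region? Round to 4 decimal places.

By Bayes' rule, posterior ∝ prior × likelihood:
  Coastal: 0.243 × 0.174 = 0.042282
  West: 0.483 × 0.004 = 0.001932
  East: 0.055 × 0.029 = 0.001595
  North: 0.219 × 0.03 = 0.00657
Normalizing constant = 0.052379.
P(Coastal | complaint) = 0.042282/0.052379 ≈ 0.8072
P(West | complaint) = 0.001932/0.052379 ≈ 0.0369
P(East | complaint) = 0.001595/0.052379 ≈ 0.0305
P(North | complaint) = 0.00657/0.052379 ≈ 0.1254
(Check: 0.8072+0.0369+0.0305+0.1254 = 1.0000.)

Coastal 0.8072, West 0.0369, East 0.0305, North 0.1254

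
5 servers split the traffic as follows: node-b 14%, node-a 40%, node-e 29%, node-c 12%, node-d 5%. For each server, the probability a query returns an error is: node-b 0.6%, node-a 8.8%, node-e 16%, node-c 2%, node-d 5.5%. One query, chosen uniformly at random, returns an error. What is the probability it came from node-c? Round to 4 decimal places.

Compute prior × likelihood for every hypothesis:
  node-b: 0.14 × 0.006 = 0.00084
  node-a: 0.4 × 0.088 = 0.0352
  node-e: 0.29 × 0.16 = 0.0464
  node-c: 0.12 × 0.02 = 0.0024
  node-d: 0.05 × 0.055 = 0.00275
Total = 0.08759.
P(node-c | evidence) = 0.0024 / 0.08759 ≈ 0.0274.

0.0274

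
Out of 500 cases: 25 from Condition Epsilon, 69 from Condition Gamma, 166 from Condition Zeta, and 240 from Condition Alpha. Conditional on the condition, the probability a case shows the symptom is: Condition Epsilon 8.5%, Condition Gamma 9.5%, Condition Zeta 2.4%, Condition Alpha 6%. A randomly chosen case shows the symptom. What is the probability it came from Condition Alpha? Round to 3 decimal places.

0.532

Prior × likelihood for each hypothesis:
  Condition Epsilon: 0.05 × 0.085 = 0.00425
  Condition Gamma: 0.138 × 0.095 = 0.01311
  Condition Zeta: 0.332 × 0.024 = 0.007968
  Condition Alpha: 0.48 × 0.06 = 0.0288
Sum = 0.054128.
P(Condition Alpha | evidence) = 0.0288 / 0.054128 ≈ 0.532.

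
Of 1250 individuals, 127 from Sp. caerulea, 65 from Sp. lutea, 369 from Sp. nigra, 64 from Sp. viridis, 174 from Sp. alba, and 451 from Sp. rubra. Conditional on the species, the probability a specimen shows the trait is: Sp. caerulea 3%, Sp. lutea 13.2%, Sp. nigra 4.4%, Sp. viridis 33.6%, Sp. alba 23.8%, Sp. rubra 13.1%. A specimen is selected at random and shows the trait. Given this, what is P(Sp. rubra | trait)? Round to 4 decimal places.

0.3922

Compute prior × likelihood for every hypothesis:
  Sp. caerulea: 0.1016 × 0.03 = 0.003048
  Sp. lutea: 0.052 × 0.132 = 0.006864
  Sp. nigra: 0.2952 × 0.044 = 0.0129888
  Sp. viridis: 0.0512 × 0.336 = 0.0172032
  Sp. alba: 0.1392 × 0.238 = 0.0331296
  Sp. rubra: 0.3608 × 0.131 = 0.0472648
Normalizing constant = 0.1204984.
P(Sp. rubra | evidence) = 0.0472648 / 0.1204984 ≈ 0.3922.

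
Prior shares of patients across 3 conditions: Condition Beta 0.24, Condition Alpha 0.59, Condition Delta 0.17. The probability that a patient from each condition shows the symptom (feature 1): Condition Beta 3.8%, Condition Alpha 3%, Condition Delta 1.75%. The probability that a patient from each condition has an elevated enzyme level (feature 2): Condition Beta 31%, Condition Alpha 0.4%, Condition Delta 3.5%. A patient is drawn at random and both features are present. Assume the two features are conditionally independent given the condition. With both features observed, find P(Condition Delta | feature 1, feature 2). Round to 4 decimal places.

Unnormalized posteriors (prior × likelihood):
  Condition Beta: 0.24 × 0.038 × 0.31 = 0.0028272
  Condition Alpha: 0.59 × 0.03 × 0.004 = 0.0000708
  Condition Delta: 0.17 × 0.0175 × 0.035 = 0.000104125
Normalizing constant = 0.003002125.
P(Condition Delta | evidence) = 0.000104125 / 0.003002125 ≈ 0.0347.

0.0347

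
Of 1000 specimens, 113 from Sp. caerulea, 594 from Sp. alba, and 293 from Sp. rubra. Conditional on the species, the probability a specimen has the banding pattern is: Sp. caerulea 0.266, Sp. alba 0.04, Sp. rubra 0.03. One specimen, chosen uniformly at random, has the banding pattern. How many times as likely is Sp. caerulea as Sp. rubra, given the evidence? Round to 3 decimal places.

By Bayes' rule, posterior ∝ prior × likelihood:
  Sp. caerulea: 0.113 × 0.266 = 0.030058
  Sp. alba: 0.594 × 0.04 = 0.02376
  Sp. rubra: 0.293 × 0.03 = 0.00879
Sum = 0.062608.
The ratio is 0.030058 / 0.00879 (the normalizer cancels) = 3.420.

3.420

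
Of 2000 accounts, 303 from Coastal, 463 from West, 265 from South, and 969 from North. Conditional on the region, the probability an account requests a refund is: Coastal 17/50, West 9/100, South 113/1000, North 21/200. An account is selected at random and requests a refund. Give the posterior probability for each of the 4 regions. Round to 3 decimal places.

Prior × likelihood for each hypothesis:
  Coastal: 0.1515 × 0.34 = 0.05151
  West: 0.2315 × 0.09 = 0.020835
  South: 0.1325 × 0.113 = 0.0149725
  North: 0.4845 × 0.105 = 0.0508725
Total = 0.13819.
P(Coastal | refund) = 0.05151/0.13819 ≈ 0.373
P(West | refund) = 0.020835/0.13819 ≈ 0.151
P(South | refund) = 0.0149725/0.13819 ≈ 0.108
P(North | refund) = 0.0508725/0.13819 ≈ 0.368

Coastal 0.373, West 0.151, South 0.108, North 0.368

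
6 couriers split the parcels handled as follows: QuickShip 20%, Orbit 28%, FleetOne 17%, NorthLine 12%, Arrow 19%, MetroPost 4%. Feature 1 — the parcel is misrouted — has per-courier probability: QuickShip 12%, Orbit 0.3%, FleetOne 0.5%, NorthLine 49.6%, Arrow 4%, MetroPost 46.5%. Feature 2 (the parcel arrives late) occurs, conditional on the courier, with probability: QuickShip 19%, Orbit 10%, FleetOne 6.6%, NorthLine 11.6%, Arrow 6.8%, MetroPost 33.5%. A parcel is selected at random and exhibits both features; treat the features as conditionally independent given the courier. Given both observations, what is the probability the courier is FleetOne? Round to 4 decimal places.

Prior × likelihood for each hypothesis:
  QuickShip: 0.2 × 0.12 × 0.19 = 0.00456
  Orbit: 0.28 × 0.003 × 0.1 = 0.000084
  FleetOne: 0.17 × 0.005 × 0.066 = 0.0000561
  NorthLine: 0.12 × 0.496 × 0.116 = 0.00690432
  Arrow: 0.19 × 0.04 × 0.068 = 0.0005168
  MetroPost: 0.04 × 0.465 × 0.335 = 0.006231
Total = 0.01835222.
P(FleetOne | evidence) = 0.0000561 / 0.01835222 ≈ 0.0031.

0.0031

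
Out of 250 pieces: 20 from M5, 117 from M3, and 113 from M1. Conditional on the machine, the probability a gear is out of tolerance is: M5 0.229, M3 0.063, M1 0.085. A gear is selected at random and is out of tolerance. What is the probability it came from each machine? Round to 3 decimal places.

M5 0.212, M3 0.342, M1 0.446

By Bayes' rule, posterior ∝ prior × likelihood:
  M5: 0.08 × 0.229 = 0.01832
  M3: 0.468 × 0.063 = 0.029484
  M1: 0.452 × 0.085 = 0.03842
Normalizing constant = 0.086224.
P(M5 | oversize) = 0.01832/0.086224 ≈ 0.212
P(M3 | oversize) = 0.029484/0.086224 ≈ 0.342
P(M1 | oversize) = 0.03842/0.086224 ≈ 0.446
(Check: 0.212+0.342+0.446 = 1.000.)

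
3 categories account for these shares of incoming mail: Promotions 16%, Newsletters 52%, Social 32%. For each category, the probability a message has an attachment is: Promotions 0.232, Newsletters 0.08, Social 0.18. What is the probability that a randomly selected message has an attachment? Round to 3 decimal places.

0.136

Compute prior × likelihood for every hypothesis:
  Promotions: 0.16 × 0.232 = 0.03712
  Newsletters: 0.52 × 0.08 = 0.0416
  Social: 0.32 × 0.18 = 0.0576
P(attachment) = 0.03712 + 0.0416 + 0.0576 = 0.13632 → 0.136.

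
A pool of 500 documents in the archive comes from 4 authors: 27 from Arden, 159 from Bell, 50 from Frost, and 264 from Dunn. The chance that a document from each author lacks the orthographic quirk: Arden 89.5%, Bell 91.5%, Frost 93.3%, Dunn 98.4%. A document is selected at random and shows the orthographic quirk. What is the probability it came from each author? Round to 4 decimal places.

Taking complements, P(quirk | each) = Arden 0.105, Bell 0.085, Frost 0.067, Dunn 0.016.
Prior × likelihood for each hypothesis:
  Arden: 0.054 × 0.105 = 0.00567
  Bell: 0.318 × 0.085 = 0.02703
  Frost: 0.1 × 0.067 = 0.0067
  Dunn: 0.528 × 0.016 = 0.008448
Normalizing constant = 0.047848.
P(Arden | quirk) = 0.00567/0.047848 ≈ 0.1185
P(Bell | quirk) = 0.02703/0.047848 ≈ 0.5649
P(Frost | quirk) = 0.0067/0.047848 ≈ 0.1400
P(Dunn | quirk) = 0.008448/0.047848 ≈ 0.1766

Arden 0.1185, Bell 0.5649, Frost 0.1400, Dunn 0.1766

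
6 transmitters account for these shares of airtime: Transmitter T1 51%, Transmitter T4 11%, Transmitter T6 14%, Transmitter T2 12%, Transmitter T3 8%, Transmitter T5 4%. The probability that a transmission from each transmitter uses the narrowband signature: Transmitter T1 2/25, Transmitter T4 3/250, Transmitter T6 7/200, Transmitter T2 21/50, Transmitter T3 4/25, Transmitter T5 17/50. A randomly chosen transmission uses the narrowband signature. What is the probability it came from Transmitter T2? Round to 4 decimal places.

Prior × likelihood for each hypothesis:
  Transmitter T1: 0.51 × 0.08 = 0.0408
  Transmitter T4: 0.11 × 0.012 = 0.00132
  Transmitter T6: 0.14 × 0.035 = 0.0049
  Transmitter T2: 0.12 × 0.42 = 0.0504
  Transmitter T3: 0.08 × 0.16 = 0.0128
  Transmitter T5: 0.04 × 0.34 = 0.0136
Total = 0.12382.
P(Transmitter T2 | evidence) = 0.0504 / 0.12382 ≈ 0.4070.

0.4070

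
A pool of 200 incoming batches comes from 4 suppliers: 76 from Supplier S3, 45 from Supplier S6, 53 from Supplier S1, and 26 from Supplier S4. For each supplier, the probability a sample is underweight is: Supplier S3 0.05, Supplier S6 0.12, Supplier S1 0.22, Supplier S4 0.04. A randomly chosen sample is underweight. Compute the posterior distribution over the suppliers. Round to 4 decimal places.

Compute prior × likelihood for every hypothesis:
  Supplier S3: 0.38 × 0.05 = 0.019
  Supplier S6: 0.225 × 0.12 = 0.027
  Supplier S1: 0.265 × 0.22 = 0.0583
  Supplier S4: 0.13 × 0.04 = 0.0052
Sum = 0.1095.
P(Supplier S3 | underweight) = 0.019/0.1095 ≈ 0.1735
P(Supplier S6 | underweight) = 0.027/0.1095 ≈ 0.2466
P(Supplier S1 | underweight) = 0.0583/0.1095 ≈ 0.5324
P(Supplier S4 | underweight) = 0.0052/0.1095 ≈ 0.0475
(Check: 0.1735+0.2466+0.5324+0.0475 = 1.0000.)

Supplier S3 0.1735, Supplier S6 0.2466, Supplier S1 0.5324, Supplier S4 0.0475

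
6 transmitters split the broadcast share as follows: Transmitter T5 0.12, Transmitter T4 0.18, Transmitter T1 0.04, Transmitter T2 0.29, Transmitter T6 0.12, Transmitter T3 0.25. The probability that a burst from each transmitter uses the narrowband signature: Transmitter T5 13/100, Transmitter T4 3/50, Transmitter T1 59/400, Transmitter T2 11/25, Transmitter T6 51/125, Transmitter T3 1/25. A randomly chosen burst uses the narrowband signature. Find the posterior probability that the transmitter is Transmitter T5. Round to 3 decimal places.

Unnormalized posteriors (prior × likelihood):
  Transmitter T5: 0.12 × 0.13 = 0.0156
  Transmitter T4: 0.18 × 0.06 = 0.0108
  Transmitter T1: 0.04 × 0.1475 = 0.0059
  Transmitter T2: 0.29 × 0.44 = 0.1276
  Transmitter T6: 0.12 × 0.408 = 0.04896
  Transmitter T3: 0.25 × 0.04 = 0.01
Normalizing constant = 0.21886.
P(Transmitter T5 | evidence) = 0.0156 / 0.21886 ≈ 0.071.

0.071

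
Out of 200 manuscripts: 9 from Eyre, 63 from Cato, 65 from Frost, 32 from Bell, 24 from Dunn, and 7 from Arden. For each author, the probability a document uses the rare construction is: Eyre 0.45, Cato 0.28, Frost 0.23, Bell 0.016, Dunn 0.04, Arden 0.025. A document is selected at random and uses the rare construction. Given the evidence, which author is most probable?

Compute prior × likelihood for every hypothesis:
  Eyre: 0.045 × 0.45 = 0.02025
  Cato: 0.315 × 0.28 = 0.0882
  Frost: 0.325 × 0.23 = 0.07475
  Bell: 0.16 × 0.016 = 0.00256
  Dunn: 0.12 × 0.04 = 0.0048
  Arden: 0.035 × 0.025 = 0.000875
Sum = 0.191435.
Largest term belongs to Cato, so Cato is most probable.

Cato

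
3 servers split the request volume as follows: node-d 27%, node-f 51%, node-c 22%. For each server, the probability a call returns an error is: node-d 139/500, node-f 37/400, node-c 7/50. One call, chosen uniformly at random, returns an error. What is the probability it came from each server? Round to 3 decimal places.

node-d 0.490, node-f 0.308, node-c 0.201

Compute prior × likelihood for every hypothesis:
  node-d: 0.27 × 0.278 = 0.07506
  node-f: 0.51 × 0.0925 = 0.047175
  node-c: 0.22 × 0.14 = 0.0308
Normalizing constant = 0.153035.
P(node-d | error) = 0.07506/0.153035 ≈ 0.490
P(node-f | error) = 0.047175/0.153035 ≈ 0.308
P(node-c | error) = 0.0308/0.153035 ≈ 0.201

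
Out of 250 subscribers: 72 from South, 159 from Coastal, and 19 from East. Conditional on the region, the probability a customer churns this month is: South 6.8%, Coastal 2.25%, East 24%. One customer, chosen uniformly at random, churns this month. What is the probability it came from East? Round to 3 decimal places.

0.350

Prior × likelihood for each hypothesis:
  South: 0.288 × 0.068 = 0.019584
  Coastal: 0.636 × 0.0225 = 0.01431
  East: 0.076 × 0.24 = 0.01824
Normalizing constant = 0.052134.
P(East | evidence) = 0.01824 / 0.052134 ≈ 0.350.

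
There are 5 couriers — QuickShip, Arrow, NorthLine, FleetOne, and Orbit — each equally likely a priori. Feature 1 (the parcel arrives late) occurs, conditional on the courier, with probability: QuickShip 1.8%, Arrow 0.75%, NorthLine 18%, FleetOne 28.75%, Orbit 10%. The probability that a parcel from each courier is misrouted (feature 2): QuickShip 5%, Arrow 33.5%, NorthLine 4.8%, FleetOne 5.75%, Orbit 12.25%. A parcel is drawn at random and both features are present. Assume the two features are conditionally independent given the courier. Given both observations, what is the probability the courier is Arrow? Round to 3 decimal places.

With a uniform prior (1/5 each), posterior ∝ likelihood:
  QuickShip: 0.018 × 0.05 = 0.0009
  Arrow: 0.0075 × 0.335 = 0.0025125
  NorthLine: 0.18 × 0.048 = 0.00864
  FleetOne: 0.2875 × 0.0575 = 0.01653125
  Orbit: 0.1 × 0.1225 = 0.01225
Normalizing constant = 0.04083375.
P(Arrow | evidence) = 0.0025125 / 0.04083375 ≈ 0.062.

0.062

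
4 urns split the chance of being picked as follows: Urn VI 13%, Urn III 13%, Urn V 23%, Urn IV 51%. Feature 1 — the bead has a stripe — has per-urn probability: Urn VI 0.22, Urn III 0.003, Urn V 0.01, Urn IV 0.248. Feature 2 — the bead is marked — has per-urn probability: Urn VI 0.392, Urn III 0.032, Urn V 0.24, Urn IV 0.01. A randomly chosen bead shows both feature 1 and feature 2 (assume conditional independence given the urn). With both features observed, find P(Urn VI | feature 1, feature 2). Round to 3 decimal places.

0.860

Compute prior × likelihood for every hypothesis:
  Urn VI: 0.13 × 0.22 × 0.392 = 0.0112112
  Urn III: 0.13 × 0.003 × 0.032 = 0.00001248
  Urn V: 0.23 × 0.01 × 0.24 = 0.000552
  Urn IV: 0.51 × 0.248 × 0.01 = 0.0012648
Total = 0.01304048.
P(Urn VI | evidence) = 0.0112112 / 0.01304048 ≈ 0.860.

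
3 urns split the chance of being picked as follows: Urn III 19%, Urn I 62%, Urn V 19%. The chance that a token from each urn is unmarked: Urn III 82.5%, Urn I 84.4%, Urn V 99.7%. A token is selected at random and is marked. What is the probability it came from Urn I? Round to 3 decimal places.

Taking complements, P(marked | each) = Urn III 0.175, Urn I 0.156, Urn V 0.003.
Compute prior × likelihood for every hypothesis:
  Urn III: 0.19 × 0.175 = 0.03325
  Urn I: 0.62 × 0.156 = 0.09672
  Urn V: 0.19 × 0.003 = 0.00057
Sum = 0.13054.
P(Urn I | evidence) = 0.09672 / 0.13054 ≈ 0.741.

0.741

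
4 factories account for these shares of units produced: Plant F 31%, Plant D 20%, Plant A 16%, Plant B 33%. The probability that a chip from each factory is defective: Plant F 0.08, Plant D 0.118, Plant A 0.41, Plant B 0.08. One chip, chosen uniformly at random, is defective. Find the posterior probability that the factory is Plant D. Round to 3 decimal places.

0.168

By Bayes' rule, posterior ∝ prior × likelihood:
  Plant F: 0.31 × 0.08 = 0.0248
  Plant D: 0.2 × 0.118 = 0.0236
  Plant A: 0.16 × 0.41 = 0.0656
  Plant B: 0.33 × 0.08 = 0.0264
Total = 0.1404.
P(Plant D | evidence) = 0.0236 / 0.1404 ≈ 0.168.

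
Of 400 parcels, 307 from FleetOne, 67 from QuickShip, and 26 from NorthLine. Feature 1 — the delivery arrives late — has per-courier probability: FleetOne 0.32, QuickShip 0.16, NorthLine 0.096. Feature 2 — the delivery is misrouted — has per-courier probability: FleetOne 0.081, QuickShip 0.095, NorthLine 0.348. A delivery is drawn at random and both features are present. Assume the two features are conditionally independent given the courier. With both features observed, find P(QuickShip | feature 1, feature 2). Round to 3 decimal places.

0.103

Prior × likelihood for each hypothesis:
  FleetOne: 0.7675 × 0.32 × 0.081 = 0.0198936
  QuickShip: 0.1675 × 0.16 × 0.095 = 0.002546
  NorthLine: 0.065 × 0.096 × 0.348 = 0.00217152
Normalizing constant = 0.02461112.
P(QuickShip | evidence) = 0.002546 / 0.02461112 ≈ 0.103.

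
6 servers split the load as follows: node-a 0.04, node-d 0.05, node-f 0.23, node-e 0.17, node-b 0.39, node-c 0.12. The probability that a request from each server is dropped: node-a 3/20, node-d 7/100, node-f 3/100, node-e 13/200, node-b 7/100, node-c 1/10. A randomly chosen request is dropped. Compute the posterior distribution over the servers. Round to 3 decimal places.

node-a 0.090, node-d 0.052, node-f 0.103, node-e 0.166, node-b 0.409, node-c 0.180

Prior × likelihood for each hypothesis:
  node-a: 0.04 × 0.15 = 0.006
  node-d: 0.05 × 0.07 = 0.0035
  node-f: 0.23 × 0.03 = 0.0069
  node-e: 0.17 × 0.065 = 0.01105
  node-b: 0.39 × 0.07 = 0.0273
  node-c: 0.12 × 0.1 = 0.012
Sum = 0.06675.
P(node-a | dropped) = 0.006/0.06675 ≈ 0.090
P(node-d | dropped) = 0.0035/0.06675 ≈ 0.052
P(node-f | dropped) = 0.0069/0.06675 ≈ 0.103
P(node-e | dropped) = 0.01105/0.06675 ≈ 0.166
P(node-b | dropped) = 0.0273/0.06675 ≈ 0.409
P(node-c | dropped) = 0.012/0.06675 ≈ 0.180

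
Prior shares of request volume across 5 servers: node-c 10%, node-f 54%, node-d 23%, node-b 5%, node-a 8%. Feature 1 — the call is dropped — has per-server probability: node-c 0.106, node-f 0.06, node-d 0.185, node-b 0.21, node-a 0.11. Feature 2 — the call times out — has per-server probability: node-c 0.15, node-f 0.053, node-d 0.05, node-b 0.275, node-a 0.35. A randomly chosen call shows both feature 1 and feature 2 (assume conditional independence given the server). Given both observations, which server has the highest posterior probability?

node-a

Unnormalized posteriors (prior × likelihood):
  node-c: 0.1 × 0.106 × 0.15 = 0.00159
  node-f: 0.54 × 0.06 × 0.053 = 0.0017172
  node-d: 0.23 × 0.185 × 0.05 = 0.0021275
  node-b: 0.05 × 0.21 × 0.275 = 0.0028875
  node-a: 0.08 × 0.11 × 0.35 = 0.00308
Total = 0.0114022.
Largest term belongs to node-a, so node-a is most probable.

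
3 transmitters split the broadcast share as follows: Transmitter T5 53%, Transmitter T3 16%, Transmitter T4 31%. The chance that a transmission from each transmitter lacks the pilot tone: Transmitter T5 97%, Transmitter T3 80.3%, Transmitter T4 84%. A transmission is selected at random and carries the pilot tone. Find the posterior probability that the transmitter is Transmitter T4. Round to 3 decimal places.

0.511

Taking complements, P(pilot | each) = Transmitter T5 0.03, Transmitter T3 0.197, Transmitter T4 0.16.
Prior × likelihood for each hypothesis:
  Transmitter T5: 0.53 × 0.03 = 0.0159
  Transmitter T3: 0.16 × 0.197 = 0.03152
  Transmitter T4: 0.31 × 0.16 = 0.0496
Total = 0.09702.
P(Transmitter T4 | evidence) = 0.0496 / 0.09702 ≈ 0.511.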